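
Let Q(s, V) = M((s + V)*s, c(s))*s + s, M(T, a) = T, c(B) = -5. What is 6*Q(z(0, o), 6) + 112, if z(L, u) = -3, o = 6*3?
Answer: 256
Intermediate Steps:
o = 18
Q(s, V) = s + s²*(V + s) (Q(s, V) = ((s + V)*s)*s + s = ((V + s)*s)*s + s = (s*(V + s))*s + s = s²*(V + s) + s = s + s²*(V + s))
6*Q(z(0, o), 6) + 112 = 6*(-3*(1 - 3*(6 - 3))) + 112 = 6*(-3*(1 - 3*3)) + 112 = 6*(-3*(1 - 9)) + 112 = 6*(-3*(-8)) + 112 = 6*24 + 112 = 144 + 112 = 256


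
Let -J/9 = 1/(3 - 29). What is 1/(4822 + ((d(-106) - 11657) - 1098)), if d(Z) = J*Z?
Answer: -13/103606 ≈ -0.00012548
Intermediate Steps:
J = 9/26 (J = -9/(3 - 29) = -9/(-26) = -9*(-1/26) = 9/26 ≈ 0.34615)
d(Z) = 9*Z/26
1/(4822 + ((d(-106) - 11657) - 1098)) = 1/(4822 + (((9/26)*(-106) - 11657) - 1098)) = 1/(4822 + ((-477/13 - 11657) - 1098)) = 1/(4822 + (-152018/13 - 1098)) = 1/(4822 - 166292/13) = 1/(-103606/13) = -13/103606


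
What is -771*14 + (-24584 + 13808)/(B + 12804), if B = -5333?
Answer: -80652750/7471 ≈ -10795.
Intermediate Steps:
-771*14 + (-24584 + 13808)/(B + 12804) = -771*14 + (-24584 + 13808)/(-5333 + 12804) = -10794 - 10776/7471 = -80652750/7471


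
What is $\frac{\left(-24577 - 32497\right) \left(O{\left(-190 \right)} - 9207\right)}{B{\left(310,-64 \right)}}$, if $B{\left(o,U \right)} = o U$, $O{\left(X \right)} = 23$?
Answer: $- \frac{8190119}{310} \approx -26420.0$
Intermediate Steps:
$B{\left(o,U \right)} = U o$
$\frac{\left(-24577 - 32497\right) \left(O{\left(-190 \right)} - 9207\right)}{B{\left(310,-64 \right)}} = \frac{\left(-24577 - 32497\right) \left(23 - 9207\right)}{\left(-64\right) 310} = \frac{\left(-57074\right) \left(-9184\right)}{-19840} = 524167616 \left(- \frac{1}{19840}\right) = - \frac{8190119}{310}$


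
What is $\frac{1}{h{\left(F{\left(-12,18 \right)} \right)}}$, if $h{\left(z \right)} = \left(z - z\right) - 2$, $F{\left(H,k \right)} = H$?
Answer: $- \frac{1}{2} \approx -0.5$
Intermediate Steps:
$h{\left(z \right)} = -2$ ($h{\left(z \right)} = 0 - 2 = -2$)
$\frac{1}{h{\left(F{\left(-12,18 \right)} \right)}} = \frac{1}{-2} = - \frac{1}{2}$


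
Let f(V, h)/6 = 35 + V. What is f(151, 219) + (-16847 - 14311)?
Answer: -30042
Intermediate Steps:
f(V, h) = 210 + 6*V (f(V, h) = 6*(35 + V) = 210 + 6*V)
f(151, 219) + (-16847 - 14311) = (210 + 6*151) + (-16847 - 14311) = (210 + 906) - 31158 = 1116 - 31158 = -30042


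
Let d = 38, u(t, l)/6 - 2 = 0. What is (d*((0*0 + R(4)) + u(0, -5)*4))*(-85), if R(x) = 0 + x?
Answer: -167960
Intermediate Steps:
R(x) = x
u(t, l) = 12 (u(t, l) = 12 + 6*0 = 12 + 0 = 12)
(d*((0*0 + R(4)) + u(0, -5)*4))*(-85) = (38*((0*0 + 4) + 12*4))*(-85) = (38*((0 + 4) + 48))*(-85) = (38*(4 + 48))*(-85) = (38*52)*(-85) = 1976*(-85) = -167960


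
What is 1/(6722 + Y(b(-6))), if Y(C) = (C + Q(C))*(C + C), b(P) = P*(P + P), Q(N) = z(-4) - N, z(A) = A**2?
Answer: 1/9026 ≈ 0.00011079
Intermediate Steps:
Q(N) = 16 - N (Q(N) = (-4)**2 - N = 16 - N)
b(P) = 2*P**2 (b(P) = P*(2*P) = 2*P**2)
Y(C) = 32*C (Y(C) = (C + (16 - C))*(C + C) = 16*(2*C) = 32*C)
1/(6722 + Y(b(-6))) = 1/(6722 + 32*(2*(-6)**2)) = 1/(6722 + 32*(2*36)) = 1/(6722 + 32*72) = 1/(6722 + 2304) = 1/9026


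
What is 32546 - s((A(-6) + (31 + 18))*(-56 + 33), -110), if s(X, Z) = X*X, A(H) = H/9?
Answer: -10829311/9 ≈ -1.2033e+6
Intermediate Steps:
A(H) = H/9 (A(H) = H*(⅑) = H/9)
s(X, Z) = X²
32546 - s((A(-6) + (31 + 18))*(-56 + 33), -110) = 32546 - (((⅑)*(-6) + (31 + 18))*(-56 + 33))² = 32546 - ((-⅔ + 49)*(-23))² = 32546 - ((145/3)*(-23))² = 32546 - (-3335/3)² = 32546 - 1*11122225/9 = 32546 - 11122225/9 = -10829311/9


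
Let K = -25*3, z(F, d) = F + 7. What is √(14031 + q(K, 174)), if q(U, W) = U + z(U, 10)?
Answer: 8*√217 ≈ 117.85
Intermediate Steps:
z(F, d) = 7 + F
K = -75
q(U, W) = 7 + 2*U (q(U, W) = U + (7 + U) = 7 + 2*U)
√(14031 + q(K, 174)) = √(14031 + (7 + 2*(-75))) = √(14031 + (7 - 150)) = √(14031 - 143) = √13888 = 8*√217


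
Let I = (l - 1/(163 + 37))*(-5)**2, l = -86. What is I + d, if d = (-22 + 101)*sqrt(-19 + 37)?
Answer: -17201/8 + 237*sqrt(2) ≈ -1815.0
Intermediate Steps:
d = 237*sqrt(2) (d = 79*sqrt(18) = 79*(3*sqrt(2)) = 237*sqrt(2) ≈ 335.17)
I = -17201/8 (I = (-86 - 1/(163 + 37))*(-5)**2 = (-86 - 1/200)*25 = -17201/200*25 = -17201/8 ≈ -2150.1)
I + d = -17201/8 + 237*sqrt(2)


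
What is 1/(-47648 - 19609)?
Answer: -1/67257 ≈ -1.4868e-5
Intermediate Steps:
1/(-47648 - 19609) = 1/(-67257) = -1/67257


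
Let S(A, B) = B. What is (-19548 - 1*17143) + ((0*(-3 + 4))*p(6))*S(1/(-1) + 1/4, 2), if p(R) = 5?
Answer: -36691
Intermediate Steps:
(-19548 - 1*17143) + ((0*(-3 + 4))*p(6))*S(1/(-1) + 1/4, 2) = (-19548 - 1*17143) + ((0*(-3 + 4))*5)*2 = (-19548 - 17143) + ((0*1)*5)*2 = -36691 + (0*5)*2 = -36691 + 0*2 = -36691 + 0 = -36691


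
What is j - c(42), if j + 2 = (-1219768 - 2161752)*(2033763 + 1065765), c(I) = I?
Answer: -10481115922604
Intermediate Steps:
j = -10481115922562 (j = -2 + (-1219768 - 2161752)*(2033763 + 1065765) = -2 - 3381520*3099528 = -2 - 10481115922560 = -10481115922562)
j - c(42) = -10481115922562 - 1*42 = -10481115922562 - 42 = -10481115922604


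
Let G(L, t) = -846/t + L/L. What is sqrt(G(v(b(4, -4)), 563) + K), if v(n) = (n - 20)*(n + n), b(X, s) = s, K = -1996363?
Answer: 6*I*sqrt(17577370641)/563 ≈ 1412.9*I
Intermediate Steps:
v(n) = 2*n*(-20 + n) (v(n) = (-20 + n)*(2*n) = 2*n*(-20 + n))
G(L, t) = 1 - 846/t (G(L, t) = -846/t + 1 = 1 - 846/t)
sqrt(G(v(b(4, -4)), 563) + K) = sqrt((-846 + 563)/563 - 1996363) = sqrt((1/563)*(-283) - 1996363) = sqrt(-283/563 - 1996363) = sqrt(-1123952652/563) = 6*I*sqrt(17577370641)/563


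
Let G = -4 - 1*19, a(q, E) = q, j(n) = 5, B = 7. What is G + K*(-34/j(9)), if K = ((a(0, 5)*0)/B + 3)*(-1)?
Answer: -13/5 ≈ -2.6000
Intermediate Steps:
G = -23 (G = -4 - 19 = -23)
K = -3 (K = ((0*0)/7 + 3)*(-1) = (0*(1/7) + 3)*(-1) = (0 + 3)*(-1) = 3*(-1) = -3)
G + K*(-34/j(9)) = -23 - (-102)/5 = -23 - 3*(-34/5) = -23 + 102/5 = -13/5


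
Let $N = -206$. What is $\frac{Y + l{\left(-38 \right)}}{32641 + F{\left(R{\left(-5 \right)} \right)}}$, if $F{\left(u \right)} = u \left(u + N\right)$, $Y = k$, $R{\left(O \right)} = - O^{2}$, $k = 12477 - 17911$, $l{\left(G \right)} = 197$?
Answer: $- \frac{5237}{38416} \approx -0.13632$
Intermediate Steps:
$k = -5434$
$Y = -5434$
$F{\left(u \right)} = u \left(-206 + u\right)$ ($F{\left(u \right)} = u \left(u - 206\right) = u \left(-206 + u\right)$)
$\frac{Y + l{\left(-38 \right)}}{32641 + F{\left(R{\left(-5 \right)} \right)}} = \frac{-5434 + 197}{32641 + - \left(-5\right)^{2} \left(-206 - \left(-5\right)^{2}\right)} = - \frac{5237}{32641 + \left(-1\right) 25 \left(-206 - 25\right)} = - \frac{5237}{32641 - 25 \left(-206 - 25\right)} = - \frac{5237}{32641 - -5775} = - \frac{5237}{32641 + 5775} = - \frac{5237}{38416}$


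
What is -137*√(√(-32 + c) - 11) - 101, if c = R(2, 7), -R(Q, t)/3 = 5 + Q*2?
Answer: -101 - 137*√(-11 + I*√59) ≈ -251.59 - 478.68*I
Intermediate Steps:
R(Q, t) = -15 - 6*Q (R(Q, t) = -3*(5 + Q*2) = -3*(5 + 2*Q) = -15 - 6*Q)
c = -27 (c = -15 - 6*2 = -15 - 12 = -27)
-137*√(√(-32 + c) - 11) - 101 = -137*√(√(-32 - 27) - 11) - 101 = -137*√(√(-59) - 11) - 101 = -137*√(I*√59 - 11) - 101 = -137*√(-11 + I*√59) - 101 = -101 - 137*√(-11 + I*√59)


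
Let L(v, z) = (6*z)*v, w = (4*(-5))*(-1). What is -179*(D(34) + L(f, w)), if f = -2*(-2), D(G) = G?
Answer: -92006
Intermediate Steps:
f = 4
w = 20 (w = -20*(-1) = 20)
L(v, z) = 6*v*z
-179*(D(34) + L(f, w)) = -179*(34 + 6*4*20) = -179*(34 + 480) = -179*514 = -92006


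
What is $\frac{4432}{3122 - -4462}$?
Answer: $\frac{277}{474} \approx 0.58439$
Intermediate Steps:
$\frac{4432}{3122 - -4462} = \frac{4432}{3122 + 4462} = \frac{4432}{7584} = 4432 \cdot \frac{1}{7584} = \frac{277}{474}$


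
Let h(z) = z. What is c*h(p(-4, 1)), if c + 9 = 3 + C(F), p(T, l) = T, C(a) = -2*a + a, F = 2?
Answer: 32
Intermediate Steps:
C(a) = -a
c = -8 (c = -9 + (3 - 1*2) = -9 + (3 - 2) = -9 + 1 = -8)
c*h(p(-4, 1)) = -8*(-4) = 32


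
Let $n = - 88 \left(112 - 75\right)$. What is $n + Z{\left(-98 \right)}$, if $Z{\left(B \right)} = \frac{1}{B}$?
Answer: $- \frac{319089}{98} \approx -3256.0$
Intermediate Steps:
$n = -3256$ ($n = - 88 \cdot 37 = \left(-1\right) 3256 = -3256$)
$n + Z{\left(-98 \right)} = -3256 + \frac{1}{-98} = -3256 - \frac{1}{98} = - \frac{319089}{98}$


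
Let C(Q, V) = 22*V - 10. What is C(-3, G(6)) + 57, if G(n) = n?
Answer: 179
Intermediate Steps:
C(Q, V) = -10 + 22*V
C(-3, G(6)) + 57 = (-10 + 22*6) + 57 = (-10 + 132) + 57 = 122 + 57 = 179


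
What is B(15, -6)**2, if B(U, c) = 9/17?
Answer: 81/289 ≈ 0.28028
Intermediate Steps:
B(U, c) = 9/17 (B(U, c) = 9*(1/17) = 9/17)
B(15, -6)**2 = (9/17)**2 = 81/289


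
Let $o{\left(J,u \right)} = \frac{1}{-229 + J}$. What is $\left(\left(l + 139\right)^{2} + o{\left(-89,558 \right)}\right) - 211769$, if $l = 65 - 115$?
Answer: $- \frac{64823665}{318} \approx -2.0385 \cdot 10^{5}$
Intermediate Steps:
$l = -50$
$\left(\left(l + 139\right)^{2} + o{\left(-89,558 \right)}\right) - 211769 = \left(\left(-50 + 139\right)^{2} + \frac{1}{-229 - 89}\right) - 211769 = \left(89^{2} + \frac{1}{-318}\right) - 211769 = \left(7921 - \frac{1}{318}\right) - 211769 = \frac{2518877}{318} - 211769 = - \frac{64823665}{318}$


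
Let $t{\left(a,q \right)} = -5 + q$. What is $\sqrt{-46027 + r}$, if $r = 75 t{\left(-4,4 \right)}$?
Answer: $i \sqrt{46102} \approx 214.71 i$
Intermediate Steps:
$r = -75$ ($r = 75 \left(-5 + 4\right) = 75 \left(-1\right) = -75$)
$\sqrt{-46027 + r} = \sqrt{-46027 - 75} = \sqrt{-46102} = i \sqrt{46102}$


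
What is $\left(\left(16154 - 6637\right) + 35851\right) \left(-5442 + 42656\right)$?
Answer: $1688324752$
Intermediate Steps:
$\left(\left(16154 - 6637\right) + 35851\right) \left(-5442 + 42656\right) = \left(9517 + 35851\right) 37214 = 45368 \cdot 37214 = 1688324752$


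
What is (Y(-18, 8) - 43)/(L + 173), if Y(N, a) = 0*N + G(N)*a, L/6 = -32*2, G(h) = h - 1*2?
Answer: 203/211 ≈ 0.96209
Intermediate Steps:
G(h) = -2 + h (G(h) = h - 2 = -2 + h)
L = -384 (L = 6*(-32*2) = 6*(-64) = -384)
Y(N, a) = a*(-2 + N) (Y(N, a) = 0*N + (-2 + N)*a = 0 + a*(-2 + N) = a*(-2 + N))
(Y(-18, 8) - 43)/(L + 173) = (8*(-2 - 18) - 43)/(-384 + 173) = (8*(-20) - 43)/(-211) = (-160 - 43)*(-1/211) = -203*(-1/211) = 203/211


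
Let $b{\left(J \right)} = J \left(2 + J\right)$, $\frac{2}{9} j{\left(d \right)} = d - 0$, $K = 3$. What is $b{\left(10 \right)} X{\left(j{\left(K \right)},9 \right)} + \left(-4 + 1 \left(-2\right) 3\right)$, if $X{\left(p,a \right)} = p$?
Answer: $1610$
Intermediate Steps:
$j{\left(d \right)} = \frac{9 d}{2}$ ($j{\left(d \right)} = \frac{9 \left(d - 0\right)}{2} = \frac{9 \left(d + 0\right)}{2} = \frac{9 d}{2}$)
$b{\left(10 \right)} X{\left(j{\left(K \right)},9 \right)} + \left(-4 + 1 \left(-2\right) 3\right) = 10 \left(2 + 10\right) \frac{9}{2} \cdot 3 + \left(-4 + 1 \left(-2\right) 3\right) = 10 \cdot 12 \cdot \frac{27}{2} - 10 = 120 \cdot \frac{27}{2} - 10 = 1620 - 10 = 1610$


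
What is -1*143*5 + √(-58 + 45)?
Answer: -715 + I*√13 ≈ -715.0 + 3.6056*I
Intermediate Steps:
-1*143*5 + √(-58 + 45) = -143*5 + √(-13) = -715 + I*√13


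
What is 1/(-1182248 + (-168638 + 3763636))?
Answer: 1/2412750 ≈ 4.1446e-7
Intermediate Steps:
1/(-1182248 + (-168638 + 3763636)) = 1/(-1182248 + 3594998) = 1/2412750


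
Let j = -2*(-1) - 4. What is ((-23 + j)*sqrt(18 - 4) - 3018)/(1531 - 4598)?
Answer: 3018/3067 + 25*sqrt(14)/3067 ≈ 1.0145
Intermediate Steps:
j = -2 (j = 2 - 4 = -2)
((-23 + j)*sqrt(18 - 4) - 3018)/(1531 - 4598) = ((-23 - 2)*sqrt(18 - 4) - 3018)/(1531 - 4598) = (-25*sqrt(14) - 3018)/(-3067) = (-3018 - 25*sqrt(14))*(-1/3067) = 3018/3067 + 25*sqrt(14)/3067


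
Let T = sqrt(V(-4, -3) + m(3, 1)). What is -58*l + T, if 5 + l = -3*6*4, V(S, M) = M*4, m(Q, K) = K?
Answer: 4466 + I*sqrt(11) ≈ 4466.0 + 3.3166*I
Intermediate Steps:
V(S, M) = 4*M
l = -77 (l = -5 - 3*6*4 = -5 - 18*4 = -5 - 72 = -77)
T = I*sqrt(11) (T = sqrt(4*(-3) + 1) = sqrt(-12 + 1) = sqrt(-11) = I*sqrt(11) ≈ 3.3166*I)
-58*l + T = -58*(-77) + I*sqrt(11) = 4466 + I*sqrt(11)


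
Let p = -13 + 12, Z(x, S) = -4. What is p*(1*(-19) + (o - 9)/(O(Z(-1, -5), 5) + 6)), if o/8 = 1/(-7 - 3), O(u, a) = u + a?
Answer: 102/5 ≈ 20.400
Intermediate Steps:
O(u, a) = a + u
o = -⅘ (o = 8/(-7 - 3) = 8/(-10) = 8*(-⅒) = -⅘ ≈ -0.80000)
p = -1
p*(1*(-19) + (o - 9)/(O(Z(-1, -5), 5) + 6)) = -(1*(-19) + (-⅘ - 9)/((5 - 4) + 6)) = -(-19 - 49/(5*(1 + 6))) = -(-19 - 49/5/7) = -(-19 - 49/5*⅐) = -(-19 - 7/5) = -1*(-102/5) = 102/5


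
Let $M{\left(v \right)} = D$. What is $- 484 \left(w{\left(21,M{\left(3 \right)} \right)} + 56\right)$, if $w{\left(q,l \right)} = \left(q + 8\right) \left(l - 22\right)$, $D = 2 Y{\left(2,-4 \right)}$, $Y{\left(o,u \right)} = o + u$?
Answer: $337832$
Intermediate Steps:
$D = -4$ ($D = 2 \left(2 - 4\right) = 2 \left(-2\right) = -4$)
$M{\left(v \right)} = -4$
$w{\left(q,l \right)} = \left(-22 + l\right) \left(8 + q\right)$ ($w{\left(q,l \right)} = \left(8 + q\right) \left(-22 + l\right) = \left(-22 + l\right) \left(8 + q\right)$)
$- 484 \left(w{\left(21,M{\left(3 \right)} \right)} + 56\right) = - 484 \left(\left(-176 - 462 + 8 \left(-4\right) - 84\right) + 56\right) = - 484 \left(\left(-176 - 462 - 32 - 84\right) + 56\right) = - 484 \left(-754 + 56\right) = \left(-484\right) \left(-698\right) = 337832$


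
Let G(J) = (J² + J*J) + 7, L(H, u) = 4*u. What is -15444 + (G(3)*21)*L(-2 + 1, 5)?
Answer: -4944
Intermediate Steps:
G(J) = 7 + 2*J² (G(J) = (J² + J²) + 7 = 2*J² + 7 = 7 + 2*J²)
-15444 + (G(3)*21)*L(-2 + 1, 5) = -15444 + ((7 + 2*3²)*21)*(4*5) = -15444 + ((7 + 2*9)*21)*20 = -15444 + ((7 + 18)*21)*20 = -15444 + (25*21)*20 = -15444 + 525*20 = -15444 + 10500 = -4944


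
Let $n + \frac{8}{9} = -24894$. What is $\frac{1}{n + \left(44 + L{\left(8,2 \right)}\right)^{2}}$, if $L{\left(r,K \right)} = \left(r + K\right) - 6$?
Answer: $- \frac{9}{203318} \approx -4.4266 \cdot 10^{-5}$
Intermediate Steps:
$L{\left(r,K \right)} = -6 + K + r$ ($L{\left(r,K \right)} = \left(K + r\right) - 6 = -6 + K + r$)
$n = - \frac{224054}{9}$ ($n = - \frac{8}{9} - 24894 = - \frac{224054}{9} \approx -24895.0$)
$\frac{1}{n + \left(44 + L{\left(8,2 \right)}\right)^{2}} = \frac{1}{- \frac{224054}{9} + \left(44 + \left(-6 + 2 + 8\right)\right)^{2}} = \frac{1}{- \frac{224054}{9} + \left(44 + 4\right)^{2}} = \frac{1}{- \frac{224054}{9} + 48^{2}} = \frac{1}{- \frac{224054}{9} + 2304} = \frac{1}{- \frac{203318}{9}} = - \frac{9}{203318}$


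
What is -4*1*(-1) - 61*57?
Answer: -3473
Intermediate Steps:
-4*1*(-1) - 61*57 = -4*(-1) - 3477 = 4 - 3477 = -3473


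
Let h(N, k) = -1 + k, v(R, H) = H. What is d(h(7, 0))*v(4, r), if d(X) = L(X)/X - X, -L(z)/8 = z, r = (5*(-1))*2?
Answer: 70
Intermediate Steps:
r = -10 (r = -5*2 = -10)
L(z) = -8*z
d(X) = -8 - X (d(X) = (-8*X)/X - X = -8 - X)
d(h(7, 0))*v(4, r) = (-8 - (-1 + 0))*(-10) = (-8 - 1*(-1))*(-10) = (-8 + 1)*(-10) = -7*(-10) = 70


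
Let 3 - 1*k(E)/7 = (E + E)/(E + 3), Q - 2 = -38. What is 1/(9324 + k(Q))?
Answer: 11/102627 ≈ 0.00010718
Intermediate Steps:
Q = -36 (Q = 2 - 38 = -36)
k(E) = 21 - 14*E/(3 + E) (k(E) = 21 - 7*(E + E)/(E + 3) = 21 - 7*2*E/(3 + E) = 21 - 14*E/(3 + E))
1/(9324 + k(Q)) = 1/(9324 + 7*(9 - 36)/(3 - 36)) = 1/(9324 + 7*(-27)/(-33)) = 1/(9324 + 7*(-1/33)*(-27)) = 1/(9324 + 63/11) = 1/(102627/11) = 11/102627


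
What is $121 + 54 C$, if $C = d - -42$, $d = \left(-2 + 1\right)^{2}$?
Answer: $2443$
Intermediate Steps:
$d = 1$ ($d = \left(-1\right)^{2} = 1$)
$C = 43$ ($C = 1 - -42 = 1 + 42 = 43$)
$121 + 54 C = 121 + 54 \cdot 43 = 121 + 2322 = 2443$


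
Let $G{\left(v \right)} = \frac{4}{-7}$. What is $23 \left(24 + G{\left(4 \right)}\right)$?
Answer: $\frac{3772}{7} \approx 538.86$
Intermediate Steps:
$G{\left(v \right)} = - \frac{4}{7}$ ($G{\left(v \right)} = 4 \left(- \frac{1}{7}\right) = - \frac{4}{7}$)
$23 \left(24 + G{\left(4 \right)}\right) = 23 \left(24 - \frac{4}{7}\right) = 23 \cdot \frac{164}{7} = \frac{3772}{7}$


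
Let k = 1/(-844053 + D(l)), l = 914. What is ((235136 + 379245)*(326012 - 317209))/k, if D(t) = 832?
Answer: -4560473035452403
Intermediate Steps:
k = -1/843221 (k = 1/(-844053 + 832) = 1/(-843221) = -1/843221 ≈ -1.1859e-6)
((235136 + 379245)*(326012 - 317209))/k = ((235136 + 379245)*(326012 - 317209))/(-1/843221) = (614381*8803)*(-843221) = 5408395943*(-843221) = -4560473035452403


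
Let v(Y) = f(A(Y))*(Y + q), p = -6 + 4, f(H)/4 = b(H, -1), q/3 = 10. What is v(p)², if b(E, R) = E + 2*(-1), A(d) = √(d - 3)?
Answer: 12544*(2 - I*√5)² ≈ -12544.0 - 1.122e+5*I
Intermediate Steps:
q = 30 (q = 3*10 = 30)
A(d) = √(-3 + d)
b(E, R) = -2 + E (b(E, R) = E - 2 = -2 + E)
f(H) = -8 + 4*H (f(H) = 4*(-2 + H) = -8 + 4*H)
p = -2
v(Y) = (-8 + 4*√(-3 + Y))*(30 + Y) (v(Y) = (-8 + 4*√(-3 + Y))*(Y + 30) = (-8 + 4*√(-3 + Y))*(30 + Y))
v(p)² = (4*(-2 + √(-3 - 2))*(30 - 2))² = (4*(-2 + √(-5))*28)² = (4*(-2 + I*√5)*28)² = (-224 + 112*I*√5)²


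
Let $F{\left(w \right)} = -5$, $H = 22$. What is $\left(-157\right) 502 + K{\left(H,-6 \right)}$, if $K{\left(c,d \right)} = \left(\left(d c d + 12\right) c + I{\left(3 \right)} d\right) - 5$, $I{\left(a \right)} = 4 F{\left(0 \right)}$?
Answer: $-61011$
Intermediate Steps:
$I{\left(a \right)} = -20$ ($I{\left(a \right)} = 4 \left(-5\right) = -20$)
$K{\left(c,d \right)} = -5 - 20 d + c \left(12 + c d^{2}\right)$ ($K{\left(c,d \right)} = \left(\left(d c d + 12\right) c - 20 d\right) - 5 = \left(\left(c d d + 12\right) c - 20 d\right) - 5 = \left(\left(c d^{2} + 12\right) c - 20 d\right) - 5 = \left(\left(12 + c d^{2}\right) c - 20 d\right) - 5 = \left(c \left(12 + c d^{2}\right) - 20 d\right) - 5 = \left(- 20 d + c \left(12 + c d^{2}\right)\right) - 5 = -5 - 20 d + c \left(12 + c d^{2}\right)$)
$\left(-157\right) 502 + K{\left(H,-6 \right)} = \left(-157\right) 502 + \left(-5 - -120 + 12 \cdot 22 + 22^{2} \left(-6\right)^{2}\right) = -78814 + \left(-5 + 120 + 264 + 484 \cdot 36\right) = -78814 + \left(-5 + 120 + 264 + 17424\right) = -78814 + 17803 = -61011$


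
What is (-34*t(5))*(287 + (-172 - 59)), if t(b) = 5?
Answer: -9520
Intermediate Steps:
(-34*t(5))*(287 + (-172 - 59)) = (-34*5)*(287 + (-172 - 59)) = -170*(287 - 231) = -170*56 = -9520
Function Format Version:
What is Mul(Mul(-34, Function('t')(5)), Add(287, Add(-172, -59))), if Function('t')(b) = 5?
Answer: -9520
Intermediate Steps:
Mul(Mul(-34, Function('t')(5)), Add(287, Add(-172, -59))) = Mul(Mul(-34, 5), Add(287, Add(-172, -59))) = Mul(-170, Add(287, -231)) = Mul(-170, 56) = -9520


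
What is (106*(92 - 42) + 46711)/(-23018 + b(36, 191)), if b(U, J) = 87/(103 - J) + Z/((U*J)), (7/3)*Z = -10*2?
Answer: -18358218648/8124966821 ≈ -2.2595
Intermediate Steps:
Z = -60/7 (Z = 3*(-10*2)/7 = (3/7)*(-20) = -60/7 ≈ -8.5714)
b(U, J) = 87/(103 - J) - 60/(7*J*U) (b(U, J) = 87/(103 - J) - 60*1/(J*U)/7 = 87/(103 - J) - 60/(7*J*U))
(106*(92 - 42) + 46711)/(-23018 + b(36, 191)) = (106*(92 - 42) + 46711)/(-23018 + (3/7)*(2060 - 20*191 - 203*191*36)/(191*36*(-103 + 191))) = (106*50 + 46711)/(-23018 + (3/7)*(1/191)*(1/36)*(2060 - 3820 - 1395828)/88) = (5300 + 46711)/(-23018 + (3/7)*(1/191)*(1/36)*(1/88)*(-1397588)) = 52011/(-23018 - 349397/352968) = 52011/(-8124966821/352968) = 52011*(-352968/8124966821) = -18358218648/8124966821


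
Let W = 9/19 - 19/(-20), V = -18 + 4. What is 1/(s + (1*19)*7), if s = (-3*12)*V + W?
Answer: 380/242601 ≈ 0.0015664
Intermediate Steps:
V = -14
W = 541/380 (W = 9*(1/19) - 19*(-1/20) = 9/19 + 19/20 = 541/380 ≈ 1.4237)
s = 192061/380 (s = -3*12*(-14) + 541/380 = -36*(-14) + 541/380 = 504 + 541/380 = 192061/380 ≈ 505.42)
1/(s + (1*19)*7) = 1/(192061/380 + (1*19)*7) = 1/(192061/380 + 19*7) = 1/(192061/380 + 133) = 1/(242601/380) = 380/242601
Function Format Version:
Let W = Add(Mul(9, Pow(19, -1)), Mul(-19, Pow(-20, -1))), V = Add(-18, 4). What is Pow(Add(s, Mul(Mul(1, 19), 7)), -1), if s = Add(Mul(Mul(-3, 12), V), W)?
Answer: Rational(380, 242601) ≈ 0.0015664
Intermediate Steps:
V = -14
W = Rational(541, 380) (W = Add(Mul(9, Rational(1, 19)), Mul(-19, Rational(-1, 20))) = Add(Rational(9, 19), Rational(19, 20)) = Rational(541, 380) ≈ 1.4237)
s = Rational(192061, 380) (s = Add(Mul(Mul(-3, 12), -14), Rational(541, 380)) = Add(Mul(-36, -14), Rational(541, 380)) = Add(504, Rational(541, 380)) = Rational(192061, 380) ≈ 505.42)
Pow(Add(s, Mul(Mul(1, 19), 7)), -1) = Pow(Add(Rational(192061, 380), Mul(Mul(1, 19), 7)), -1) = Pow(Add(Rational(192061, 380), Mul(19, 7)), -1) = Pow(Add(Rational(192061, 380), 133), -1) = Pow(Rational(242601, 380), -1) = Rational(380, 242601)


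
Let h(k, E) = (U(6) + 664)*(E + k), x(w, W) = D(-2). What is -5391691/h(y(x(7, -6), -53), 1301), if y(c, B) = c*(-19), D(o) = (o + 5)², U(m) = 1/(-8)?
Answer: -21566764/3000715 ≈ -7.1872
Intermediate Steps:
U(m) = -⅛
D(o) = (5 + o)²
x(w, W) = 9 (x(w, W) = (5 - 2)² = 3² = 9)
y(c, B) = -19*c
h(k, E) = 5311*E/8 + 5311*k/8 (h(k, E) = (-⅛ + 664)*(E + k) = 5311*(E + k)/8 = 5311*E/8 + 5311*k/8)
-5391691/h(y(x(7, -6), -53), 1301) = -5391691/((5311/8)*1301 + 5311*(-19*9)/8) = -5391691/(6909611/8 + (5311/8)*(-171)) = -5391691/(6909611/8 - 908181/8) = -5391691/3000715/4 = -5391691*4/3000715 = -21566764/3000715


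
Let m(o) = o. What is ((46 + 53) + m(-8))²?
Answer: 8281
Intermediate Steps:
((46 + 53) + m(-8))² = ((46 + 53) - 8)² = (99 - 8)² = 91² = 8281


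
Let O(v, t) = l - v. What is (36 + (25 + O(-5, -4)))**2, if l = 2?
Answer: 4624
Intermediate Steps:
O(v, t) = 2 - v
(36 + (25 + O(-5, -4)))**2 = (36 + (25 + (2 - 1*(-5))))**2 = (36 + (25 + (2 + 5)))**2 = (36 + (25 + 7))**2 = (36 + 32)**2 = 68**2 = 4624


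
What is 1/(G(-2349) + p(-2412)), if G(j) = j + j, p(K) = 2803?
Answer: -1/1895 ≈ -0.00052770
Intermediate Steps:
G(j) = 2*j
1/(G(-2349) + p(-2412)) = 1/(2*(-2349) + 2803) = 1/(-4698 + 2803) = 1/(-1895) = -1/1895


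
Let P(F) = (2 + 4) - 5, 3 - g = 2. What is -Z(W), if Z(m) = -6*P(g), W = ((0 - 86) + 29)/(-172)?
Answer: 6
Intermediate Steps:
g = 1 (g = 3 - 1*2 = 3 - 2 = 1)
P(F) = 1 (P(F) = 6 - 5 = 1)
W = 57/172 (W = (-86 + 29)*(-1/172) = -57*(-1/172) = 57/172 ≈ 0.33140)
Z(m) = -6 (Z(m) = -6*1 = -6)
-Z(W) = -1*(-6) = 6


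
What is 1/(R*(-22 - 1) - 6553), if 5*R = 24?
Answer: -5/33317 ≈ -0.00015007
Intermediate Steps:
R = 24/5 (R = (1/5)*24 = 24/5 ≈ 4.8000)
1/(R*(-22 - 1) - 6553) = 1/(24*(-22 - 1)/5 - 6553) = 1/((24/5)*(-23) - 6553) = 1/(-552/5 - 6553) = 1/(-33317/5) = -5/33317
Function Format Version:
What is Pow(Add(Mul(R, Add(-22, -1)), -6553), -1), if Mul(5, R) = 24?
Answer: Rational(-5, 33317) ≈ -0.00015007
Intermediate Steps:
R = Rational(24, 5) (R = Mul(Rational(1, 5), 24) = Rational(24, 5) ≈ 4.8000)
Pow(Add(Mul(R, Add(-22, -1)), -6553), -1) = Pow(Add(Mul(Rational(24, 5), Add(-22, -1)), -6553), -1) = Pow(Add(Mul(Rational(24, 5), -23), -6553), -1) = Pow(Add(Rational(-552, 5), -6553), -1) = Pow(Rational(-33317, 5), -1) = Rational(-5, 33317)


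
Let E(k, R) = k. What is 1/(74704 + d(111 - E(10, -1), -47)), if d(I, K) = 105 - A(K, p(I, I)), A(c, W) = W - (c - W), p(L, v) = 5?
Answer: 1/74752 ≈ 1.3378e-5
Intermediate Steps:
A(c, W) = -c + 2*W (A(c, W) = W + (W - c) = -c + 2*W)
d(I, K) = 95 + K (d(I, K) = 105 - (-K + 2*5) = 105 - (-K + 10) = 105 - (10 - K) = 105 + (-10 + K) = 95 + K)
1/(74704 + d(111 - E(10, -1), -47)) = 1/(74704 + (95 - 47)) = 1/(74704 + 48) = 1/74752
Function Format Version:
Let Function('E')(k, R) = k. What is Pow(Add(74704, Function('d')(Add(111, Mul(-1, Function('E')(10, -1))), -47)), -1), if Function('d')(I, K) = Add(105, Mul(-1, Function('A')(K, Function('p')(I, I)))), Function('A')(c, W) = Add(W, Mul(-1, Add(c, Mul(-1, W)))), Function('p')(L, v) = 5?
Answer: Rational(1, 74752) ≈ 1.3378e-5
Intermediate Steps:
Function('A')(c, W) = Add(Mul(-1, c), Mul(2, W)) (Function('A')(c, W) = Add(W, Add(W, Mul(-1, c))) = Add(Mul(-1, c), Mul(2, W)))
Function('d')(I, K) = Add(95, K) (Function('d')(I, K) = Add(105, Mul(-1, Add(Mul(-1, K), Mul(2, 5)))) = Add(105, Mul(-1, Add(Mul(-1, K), 10))) = Add(105, Mul(-1, Add(10, Mul(-1, K)))) = Add(105, Add(-10, K)) = Add(95, K))
Pow(Add(74704, Function('d')(Add(111, Mul(-1, Function('E')(10, -1))), -47)), -1) = Pow(Add(74704, Add(95, -47)), -1) = Pow(Add(74704, 48), -1) = Pow(74752, -1) = Rational(1, 74752)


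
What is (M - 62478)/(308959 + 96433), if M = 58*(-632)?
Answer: -49567/202696 ≈ -0.24454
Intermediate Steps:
M = -36656
(M - 62478)/(308959 + 96433) = (-36656 - 62478)/(308959 + 96433) = -99134/405392 = -99134*1/405392 = -49567/202696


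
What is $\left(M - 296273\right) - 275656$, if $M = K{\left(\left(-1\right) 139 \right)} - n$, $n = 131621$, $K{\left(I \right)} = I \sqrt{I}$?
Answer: $-703550 - 139 i \sqrt{139} \approx -7.0355 \cdot 10^{5} - 1638.8 i$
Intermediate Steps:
$K{\left(I \right)} = I^{\frac{3}{2}}$
$M = -131621 - 139 i \sqrt{139}$ ($M = \left(\left(-1\right) 139\right)^{\frac{3}{2}} - 131621 = \left(-139\right)^{\frac{3}{2}} - 131621 = - 139 i \sqrt{139} - 131621 = -131621 - 139 i \sqrt{139} \approx -1.3162 \cdot 10^{5} - 1638.8 i$)
$\left(M - 296273\right) - 275656 = \left(\left(-131621 - 139 i \sqrt{139}\right) - 296273\right) - 275656 = \left(-427894 - 139 i \sqrt{139}\right) - 275656 = -703550 - 139 i \sqrt{139}$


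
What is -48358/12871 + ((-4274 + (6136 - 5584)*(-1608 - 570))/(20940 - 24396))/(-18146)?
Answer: -7223184829/1912733568 ≈ -3.7764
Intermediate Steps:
-48358/12871 + ((-4274 + (6136 - 5584)*(-1608 - 570))/(20940 - 24396))/(-18146) = -48358*1/12871 + ((-4274 + 552*(-2178))/(-3456))*(-1/18146) = -48358/12871 + ((-4274 - 1202256)*(-1/3456))*(-1/18146) = -48358/12871 - 1206530*(-1/3456)*(-1/18146) = -48358/12871 + (603265/1728)*(-1/18146) = -48358/12871 - 603265/31356288 = -7223184829/1912733568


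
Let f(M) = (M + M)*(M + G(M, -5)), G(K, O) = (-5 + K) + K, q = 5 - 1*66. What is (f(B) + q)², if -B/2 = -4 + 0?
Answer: 59049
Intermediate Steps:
q = -61 (q = 5 - 66 = -61)
G(K, O) = -5 + 2*K
B = 8 (B = -2*(-4 + 0) = -2*(-4) = 8)
f(M) = 2*M*(-5 + 3*M) (f(M) = (M + M)*(M + (-5 + 2*M)) = (2*M)*(-5 + 3*M) = 2*M*(-5 + 3*M))
(f(B) + q)² = (2*8*(-5 + 3*8) - 61)² = (2*8*(-5 + 24) - 61)² = (2*8*19 - 61)² = (304 - 61)² = 243² = 59049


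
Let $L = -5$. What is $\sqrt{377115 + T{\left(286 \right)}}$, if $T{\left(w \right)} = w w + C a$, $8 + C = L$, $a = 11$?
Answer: $4 \sqrt{28673} \approx 677.32$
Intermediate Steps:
$C = -13$ ($C = -8 - 5 = -13$)
$T{\left(w \right)} = -143 + w^{2}$ ($T{\left(w \right)} = w w - 143 = w^{2} - 143 = -143 + w^{2}$)
$\sqrt{377115 + T{\left(286 \right)}} = \sqrt{377115 - \left(143 - 286^{2}\right)} = \sqrt{377115 + \left(-143 + 81796\right)} = \sqrt{377115 + 81653} = \sqrt{458768} = 4 \sqrt{28673}$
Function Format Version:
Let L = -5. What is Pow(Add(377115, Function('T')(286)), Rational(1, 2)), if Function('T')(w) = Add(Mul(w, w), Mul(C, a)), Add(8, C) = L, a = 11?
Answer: Mul(4, Pow(28673, Rational(1, 2))) ≈ 677.32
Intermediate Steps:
C = -13 (C = Add(-8, -5) = -13)
Function('T')(w) = Add(-143, Pow(w, 2)) (Function('T')(w) = Add(Mul(w, w), Mul(-13, 11)) = Add(Pow(w, 2), -143) = Add(-143, Pow(w, 2)))
Pow(Add(377115, Function('T')(286)), Rational(1, 2)) = Pow(Add(377115, Add(-143, Pow(286, 2))), Rational(1, 2)) = Pow(Add(377115, Add(-143, 81796)), Rational(1, 2)) = Pow(Add(377115, 81653), Rational(1, 2)) = Pow(458768, Rational(1, 2)) = Mul(4, Pow(28673, Rational(1, 2)))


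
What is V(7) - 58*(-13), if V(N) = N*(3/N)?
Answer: 757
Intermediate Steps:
V(N) = 3
V(7) - 58*(-13) = 3 - 58*(-13) = 3 + 754 = 757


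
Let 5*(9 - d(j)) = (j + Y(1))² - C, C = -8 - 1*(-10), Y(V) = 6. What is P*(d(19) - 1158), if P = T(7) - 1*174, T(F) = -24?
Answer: 1260864/5 ≈ 2.5217e+5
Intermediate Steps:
C = 2 (C = -8 + 10 = 2)
P = -198 (P = -24 - 1*174 = -24 - 174 = -198)
d(j) = 47/5 - (6 + j)²/5 (d(j) = 9 - ((j + 6)² - 1*2)/5 = 9 - ((6 + j)² - 2)/5 = 9 - (-2 + (6 + j)²)/5 = 9 + (⅖ - (6 + j)²/5) = 47/5 - (6 + j)²/5)
P*(d(19) - 1158) = -198*((47/5 - (6 + 19)²/5) - 1158) = -198*((47/5 - ⅕*25²) - 1158) = -198*((47/5 - ⅕*625) - 1158) = -198*((47/5 - 125) - 1158) = -198*(-578/5 - 1158) = -198*(-6368/5) = 1260864/5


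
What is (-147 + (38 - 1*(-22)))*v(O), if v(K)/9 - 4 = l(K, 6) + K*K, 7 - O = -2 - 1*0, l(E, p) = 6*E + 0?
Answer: -108837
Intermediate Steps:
l(E, p) = 6*E
O = 9 (O = 7 - (-2 - 1*0) = 7 - (-2 + 0) = 7 - 1*(-2) = 7 + 2 = 9)
v(K) = 36 + 9*K² + 54*K (v(K) = 36 + 9*(6*K + K*K) = 36 + 9*(6*K + K²) = 36 + 9*(K² + 6*K) = 36 + (9*K² + 54*K) = 36 + 9*K² + 54*K)
(-147 + (38 - 1*(-22)))*v(O) = (-147 + (38 - 1*(-22)))*(36 + 9*9² + 54*9) = (-147 + (38 + 22))*(36 + 9*81 + 486) = (-147 + 60)*(36 + 729 + 486) = -87*1251 = -108837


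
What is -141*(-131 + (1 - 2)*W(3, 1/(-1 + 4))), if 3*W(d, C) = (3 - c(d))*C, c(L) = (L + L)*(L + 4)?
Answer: 17860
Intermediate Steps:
c(L) = 2*L*(4 + L) (c(L) = (2*L)*(4 + L) = 2*L*(4 + L))
W(d, C) = C*(3 - 2*d*(4 + d))/3 (W(d, C) = ((3 - 2*d*(4 + d))*C)/3 = (C*(3 - 2*d*(4 + d)))/3 = C*(3 - 2*d*(4 + d))/3)
-141*(-131 + (1 - 2)*W(3, 1/(-1 + 4))) = -141*(-131 + (1 - 2)*(-(-3 + 2*3*(4 + 3))/(3*(-1 + 4)))) = -141*(-131 - (-1)*(-3 + 2*3*7)/(3*3)) = -141*(-131 - (-1)*(-3 + 42)/(3*3)) = -141*(-131 - (-1)*39/(3*3)) = -141*(-131 - 1*(-13/3)) = -141*(-131 + 13/3) = -141*(-380/3) = 17860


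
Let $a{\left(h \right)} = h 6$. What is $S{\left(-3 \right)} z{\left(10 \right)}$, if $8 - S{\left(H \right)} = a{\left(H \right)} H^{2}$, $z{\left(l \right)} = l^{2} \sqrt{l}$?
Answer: $17000 \sqrt{10} \approx 53759.0$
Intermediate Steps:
$a{\left(h \right)} = 6 h$
$z{\left(l \right)} = l^{\frac{5}{2}}$
$S{\left(H \right)} = 8 - 6 H^{3}$ ($S{\left(H \right)} = 8 - 6 H H^{2} = 8 - 6 H^{3}$)
$S{\left(-3 \right)} z{\left(10 \right)} = \left(8 - 6 \left(-3\right)^{3}\right) 10^{\frac{5}{2}} = \left(8 - -162\right) 100 \sqrt{10} = \left(8 + 162\right) 100 \sqrt{10} = 170 \cdot 100 \sqrt{10} = 17000 \sqrt{10}$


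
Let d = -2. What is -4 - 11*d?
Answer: 18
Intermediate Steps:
-4 - 11*d = -4 - 11*(-2) = -4 + 22 = 18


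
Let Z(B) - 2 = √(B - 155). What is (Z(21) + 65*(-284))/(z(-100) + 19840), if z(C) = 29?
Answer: -18458/19869 + I*√134/19869 ≈ -0.92898 + 0.00058261*I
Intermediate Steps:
Z(B) = 2 + √(-155 + B) (Z(B) = 2 + √(B - 155) = 2 + √(-155 + B))
(Z(21) + 65*(-284))/(z(-100) + 19840) = ((2 + √(-155 + 21)) + 65*(-284))/(29 + 19840) = ((2 + √(-134)) - 18460)/19869 = ((2 + I*√134) - 18460)*(1/19869) = (-18458 + I*√134)*(1/19869) = -18458/19869 + I*√134/19869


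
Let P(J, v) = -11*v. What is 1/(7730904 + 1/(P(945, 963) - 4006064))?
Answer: 4016657/31052389667927 ≈ 1.2935e-7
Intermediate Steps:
1/(7730904 + 1/(P(945, 963) - 4006064)) = 1/(7730904 + 1/(-11*963 - 4006064)) = 1/(7730904 + 1/(-10593 - 4006064)) = 1/(7730904 + 1/(-4016657)) = 1/(7730904 - 1/4016657) = 1/(31052389667927/4016657) = 4016657/31052389667927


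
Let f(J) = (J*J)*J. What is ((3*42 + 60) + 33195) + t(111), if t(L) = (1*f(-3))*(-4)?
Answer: 33489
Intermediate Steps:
f(J) = J³ (f(J) = J²*J = J³)
t(L) = 108 (t(L) = (1*(-3)³)*(-4) = (1*(-27))*(-4) = -27*(-4) = 108)
((3*42 + 60) + 33195) + t(111) = ((3*42 + 60) + 33195) + 108 = ((126 + 60) + 33195) + 108 = (186 + 33195) + 108 = 33381 + 108 = 33489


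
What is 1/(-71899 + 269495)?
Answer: 1/197596 ≈ 5.0608e-6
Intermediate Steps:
1/(-71899 + 269495) = 1/197596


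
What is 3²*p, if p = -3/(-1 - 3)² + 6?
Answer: 837/16 ≈ 52.313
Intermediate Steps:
p = 93/16 (p = -3/((-4)²) + 6 = -3/16 + 6 = 93/16 ≈ 5.8125)
3²*p = 3²*(93/16) = 9*(93/16) = 837/16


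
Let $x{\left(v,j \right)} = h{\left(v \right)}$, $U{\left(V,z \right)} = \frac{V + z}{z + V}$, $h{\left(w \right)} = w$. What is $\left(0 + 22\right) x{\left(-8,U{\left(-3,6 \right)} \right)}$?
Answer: $-176$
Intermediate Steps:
$U{\left(V,z \right)} = 1$ ($U{\left(V,z \right)} = \frac{V + z}{V + z} = 1$)
$x{\left(v,j \right)} = v$
$\left(0 + 22\right) x{\left(-8,U{\left(-3,6 \right)} \right)} = \left(0 + 22\right) \left(-8\right) = 22 \left(-8\right) = -176$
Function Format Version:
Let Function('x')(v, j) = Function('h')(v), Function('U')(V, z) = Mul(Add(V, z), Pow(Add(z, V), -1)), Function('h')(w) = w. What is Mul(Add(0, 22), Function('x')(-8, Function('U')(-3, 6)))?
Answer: -176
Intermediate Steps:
Function('U')(V, z) = 1 (Function('U')(V, z) = Mul(Add(V, z), Pow(Add(V, z), -1)) = 1)
Function('x')(v, j) = v
Mul(Add(0, 22), Function('x')(-8, Function('U')(-3, 6))) = Mul(Add(0, 22), -8) = Mul(22, -8) = -176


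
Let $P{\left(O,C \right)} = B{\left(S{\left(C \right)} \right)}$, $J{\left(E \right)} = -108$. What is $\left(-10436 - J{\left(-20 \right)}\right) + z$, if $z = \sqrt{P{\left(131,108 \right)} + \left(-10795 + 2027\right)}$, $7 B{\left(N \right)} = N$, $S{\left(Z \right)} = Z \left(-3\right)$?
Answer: $-10328 + \frac{10 i \sqrt{4319}}{7} \approx -10328.0 + 93.884 i$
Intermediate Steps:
$S{\left(Z \right)} = - 3 Z$
$B{\left(N \right)} = \frac{N}{7}$
$P{\left(O,C \right)} = - \frac{3 C}{7}$ ($P{\left(O,C \right)} = \frac{\left(-3\right) C}{7} = - \frac{3 C}{7}$)
$z = \frac{10 i \sqrt{4319}}{7}$ ($z = \sqrt{\left(- \frac{3}{7}\right) 108 + \left(-10795 + 2027\right)} = \sqrt{- \frac{324}{7} - 8768} = \sqrt{- \frac{61700}{7}} = \frac{10 i \sqrt{4319}}{7} \approx 93.884 i$)
$\left(-10436 - J{\left(-20 \right)}\right) + z = \left(-10436 - -108\right) + \frac{10 i \sqrt{4319}}{7} = \left(-10436 + 108\right) + \frac{10 i \sqrt{4319}}{7} = -10328 + \frac{10 i \sqrt{4319}}{7}$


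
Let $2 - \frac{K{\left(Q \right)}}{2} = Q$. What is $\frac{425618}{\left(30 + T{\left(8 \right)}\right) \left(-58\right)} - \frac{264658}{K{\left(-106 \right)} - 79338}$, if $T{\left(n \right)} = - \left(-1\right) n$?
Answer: $- \frac{8273110291}{43596222} \approx -189.77$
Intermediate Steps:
$K{\left(Q \right)} = 4 - 2 Q$
$T{\left(n \right)} = n$
$\frac{425618}{\left(30 + T{\left(8 \right)}\right) \left(-58\right)} - \frac{264658}{K{\left(-106 \right)} - 79338} = \frac{425618}{\left(30 + 8\right) \left(-58\right)} - \frac{264658}{\left(4 - -212\right) - 79338} = \frac{425618}{38 \left(-58\right)} - \frac{264658}{\left(4 + 212\right) - 79338} = \frac{425618}{-2204} - \frac{264658}{216 - 79338} = 425618 \left(- \frac{1}{2204}\right) - \frac{264658}{-79122} = - \frac{212809}{1102} - - \frac{132329}{39561} = - \frac{212809}{1102} + \frac{132329}{39561} = - \frac{8273110291}{43596222}$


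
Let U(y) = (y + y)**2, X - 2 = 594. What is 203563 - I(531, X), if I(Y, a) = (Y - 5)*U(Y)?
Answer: -593042381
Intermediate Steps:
X = 596 (X = 2 + 594 = 596)
U(y) = 4*y**2 (U(y) = (2*y)**2 = 4*y**2)
I(Y, a) = 4*Y**2*(-5 + Y) (I(Y, a) = (Y - 5)*(4*Y**2) = (-5 + Y)*(4*Y**2) = 4*Y**2*(-5 + Y))
203563 - I(531, X) = 203563 - 4*531**2*(-5 + 531) = 203563 - 4*281961*526 = 203563 - 1*593245944 = 203563 - 593245944 = -593042381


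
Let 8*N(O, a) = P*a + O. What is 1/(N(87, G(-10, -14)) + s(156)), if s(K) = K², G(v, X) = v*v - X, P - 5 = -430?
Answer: 8/146325 ≈ 5.4673e-5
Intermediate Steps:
P = -425 (P = 5 - 430 = -425)
G(v, X) = v² - X
N(O, a) = -425*a/8 + O/8 (N(O, a) = (-425*a + O)/8 = (O - 425*a)/8 = -425*a/8 + O/8)
1/(N(87, G(-10, -14)) + s(156)) = 1/((-425*((-10)² - 1*(-14))/8 + (⅛)*87) + 156²) = 1/((-425*(100 + 14)/8 + 87/8) + 24336) = 1/((-425/8*114 + 87/8) + 24336) = 1/((-24225/4 + 87/8) + 24336) = 1/(-48363/8 + 24336) = 1/(146325/8) = 8/146325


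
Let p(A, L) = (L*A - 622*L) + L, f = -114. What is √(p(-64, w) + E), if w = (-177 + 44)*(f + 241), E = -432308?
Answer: √11138027 ≈ 3337.4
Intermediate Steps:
w = -16891 (w = (-177 + 44)*(-114 + 241) = -133*127 = -16891)
p(A, L) = -621*L + A*L (p(A, L) = (A*L - 622*L) + L = (-622*L + A*L) + L = -621*L + A*L)
√(p(-64, w) + E) = √(-16891*(-621 - 64) - 432308) = √(-16891*(-685) - 432308) = √(11570335 - 432308) = √11138027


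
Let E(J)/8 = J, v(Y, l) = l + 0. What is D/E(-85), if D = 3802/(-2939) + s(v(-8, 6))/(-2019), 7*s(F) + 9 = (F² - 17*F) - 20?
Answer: 53454461/28245083160 ≈ 0.0018925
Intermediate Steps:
v(Y, l) = l
s(F) = -29/7 - 17*F/7 + F²/7 (s(F) = -9/7 + ((F² - 17*F) - 20)/7 = -9/7 + (-20 + F² - 17*F)/7 = -9/7 + (-20/7 - 17*F/7 + F²/7) = -29/7 - 17*F/7 + F²/7)
E(J) = 8*J
D = -53454461/41536887 (D = 3802/(-2939) + (-29/7 - 17/7*6 + (⅐)*6²)/(-2019) = 3802*(-1/2939) + (-29/7 - 102/7 + (⅐)*36)*(-1/2019) = -3802/2939 + (-29/7 - 102/7 + 36/7)*(-1/2019) = -3802/2939 - 95/7*(-1/2019) = -3802/2939 + 95/14133 = -53454461/41536887 ≈ -1.2869)
D/E(-85) = -53454461/(41536887*(8*(-85))) = -53454461/41536887/(-680) = -53454461/41536887*(-1/680) = 53454461/28245083160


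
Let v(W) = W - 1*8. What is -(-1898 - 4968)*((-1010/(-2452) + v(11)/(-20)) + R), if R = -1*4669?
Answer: -196500556657/6130 ≈ -3.2056e+7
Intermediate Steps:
v(W) = -8 + W (v(W) = W - 8 = -8 + W)
R = -4669
-(-1898 - 4968)*((-1010/(-2452) + v(11)/(-20)) + R) = -(-1898 - 4968)*((-1010/(-2452) + (-8 + 11)/(-20)) - 4669) = -(-6866)*((-1010*(-1/2452) + 3*(-1/20)) - 4669) = -(-6866)*((505/1226 - 3/20) - 4669) = -(-6866)*(3211/12260 - 4669) = -(-6866)*(-57238729)/12260 = -1*196500556657/6130 = -196500556657/6130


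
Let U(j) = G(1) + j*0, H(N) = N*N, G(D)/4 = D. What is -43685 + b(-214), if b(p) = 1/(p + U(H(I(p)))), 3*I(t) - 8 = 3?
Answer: -9173851/210 ≈ -43685.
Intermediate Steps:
G(D) = 4*D
I(t) = 11/3 (I(t) = 8/3 + (⅓)*3 = 8/3 + 1 = 11/3)
H(N) = N²
U(j) = 4 (U(j) = 4*1 + j*0 = 4 + 0 = 4)
b(p) = 1/(4 + p) (b(p) = 1/(p + 4) = 1/(4 + p))
-43685 + b(-214) = -43685 + 1/(4 - 214) = -43685 + 1/(-210) = -43685 - 1/210 = -9173851/210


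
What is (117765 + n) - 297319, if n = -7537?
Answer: -187091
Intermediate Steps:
(117765 + n) - 297319 = (117765 - 7537) - 297319 = 110228 - 297319 = -187091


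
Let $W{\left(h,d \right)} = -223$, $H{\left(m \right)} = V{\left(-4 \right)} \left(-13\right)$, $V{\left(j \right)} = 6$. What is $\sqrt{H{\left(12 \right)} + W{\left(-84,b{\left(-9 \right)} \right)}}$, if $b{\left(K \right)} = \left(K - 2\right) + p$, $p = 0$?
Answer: $i \sqrt{301} \approx 17.349 i$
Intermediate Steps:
$b{\left(K \right)} = -2 + K$ ($b{\left(K \right)} = \left(K - 2\right) + 0 = \left(-2 + K\right) + 0 = -2 + K$)
$H{\left(m \right)} = -78$ ($H{\left(m \right)} = 6 \left(-13\right) = -78$)
$\sqrt{H{\left(12 \right)} + W{\left(-84,b{\left(-9 \right)} \right)}} = \sqrt{-78 - 223} = \sqrt{-301} = i \sqrt{301}$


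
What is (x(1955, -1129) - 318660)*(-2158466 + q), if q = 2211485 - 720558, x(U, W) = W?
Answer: 213471629271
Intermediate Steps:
q = 1490927
(x(1955, -1129) - 318660)*(-2158466 + q) = (-1129 - 318660)*(-2158466 + 1490927) = -319789*(-667539) = 213471629271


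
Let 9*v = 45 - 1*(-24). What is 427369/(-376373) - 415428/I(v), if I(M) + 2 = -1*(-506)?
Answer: -13047606385/15807666 ≈ -825.40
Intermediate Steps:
v = 23/3 (v = (45 - 1*(-24))/9 = (45 + 24)/9 = (1/9)*69 = 23/3 ≈ 7.6667)
I(M) = 504 (I(M) = -2 - 1*(-506) = -2 + 506 = 504)
427369/(-376373) - 415428/I(v) = 427369/(-376373) - 415428/504 = 427369*(-1/376373) - 415428*1/504 = -427369/376373 - 34619/42 = -13047606385/15807666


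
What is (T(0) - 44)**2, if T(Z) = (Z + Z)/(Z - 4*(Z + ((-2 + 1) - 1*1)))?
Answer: 1936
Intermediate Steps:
T(Z) = 2*Z/(8 - 3*Z) (T(Z) = (2*Z)/(Z - 4*(Z + (-1 - 1))) = (2*Z)/(Z - 4*(Z - 2)) = (2*Z)/(Z - 4*(-2 + Z)) = (2*Z)/(Z + (8 - 4*Z)) = (2*Z)/(8 - 3*Z) = 2*Z/(8 - 3*Z))
(T(0) - 44)**2 = (-2*0/(-8 + 3*0) - 44)**2 = (-2*0/(-8 + 0) - 44)**2 = (-2*0/(-8) - 44)**2 = (-2*0*(-1/8) - 44)**2 = (0 - 44)**2 = (-44)**2 = 1936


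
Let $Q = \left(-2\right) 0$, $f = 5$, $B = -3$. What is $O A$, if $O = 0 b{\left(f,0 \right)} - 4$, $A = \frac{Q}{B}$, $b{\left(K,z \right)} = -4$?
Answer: $0$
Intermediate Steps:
$Q = 0$
$A = 0$ ($A = \frac{0}{-3} = 0 \left(- \frac{1}{3}\right) = 0$)
$O = -4$ ($O = 0 \left(-4\right) - 4 = 0 - 4 = -4$)
$O A = \left(-4\right) 0 = 0$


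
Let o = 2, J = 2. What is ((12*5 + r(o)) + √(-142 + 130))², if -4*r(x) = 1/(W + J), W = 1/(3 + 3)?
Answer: 2416137/676 + 3114*I*√3/13 ≈ 3574.2 + 414.89*I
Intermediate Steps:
W = ⅙ (W = 1/6 = ⅙ ≈ 0.16667)
r(x) = -3/26 (r(x) = -1/(4*(⅙ + 2)) = -1/(4*13/6) = -¼*6/13 = -3/26)
((12*5 + r(o)) + √(-142 + 130))² = ((12*5 - 3/26) + √(-142 + 130))² = ((60 - 3/26) + √(-12))² = (1557/26 + 2*I*√3)²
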